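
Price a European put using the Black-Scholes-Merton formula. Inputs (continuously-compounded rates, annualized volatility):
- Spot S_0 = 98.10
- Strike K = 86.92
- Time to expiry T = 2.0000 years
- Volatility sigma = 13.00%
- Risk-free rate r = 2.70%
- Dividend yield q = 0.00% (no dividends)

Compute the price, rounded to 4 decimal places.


d1 = (ln(S/K) + (r - q + 0.5*sigma^2) * T) / (sigma * sqrt(T)) = 1.04379410
d2 = d1 - sigma * sqrt(T) = 0.85994634
exp(-rT) = 0.94743211; exp(-qT) = 1.00000000
P = K * exp(-rT) * N(-d2) - S_0 * exp(-qT) * N(-d1)
N(-d1) = 0.14829033; N(-d2) = 0.19490931
P = 86.9200 * 0.94743211 * 0.19490931 - 98.1000 * 1.00000000 * 0.14829033 = 1.5037

Answer: Price = 1.5037


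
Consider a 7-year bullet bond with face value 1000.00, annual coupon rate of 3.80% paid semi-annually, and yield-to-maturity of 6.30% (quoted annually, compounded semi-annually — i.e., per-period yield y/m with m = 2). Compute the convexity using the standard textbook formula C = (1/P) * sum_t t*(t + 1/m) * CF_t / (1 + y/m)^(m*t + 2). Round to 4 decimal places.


Answer: Convexity = 41.3382

Derivation:
Coupon per period c = face * coupon_rate / m = 19.000000
Periods per year m = 2; per-period yield y/m = 0.031500
Number of cashflows N = 14
Cashflows (t years, CF_t, discount factor 1/(1+y/m)^(m*t), PV):
  t = 0.5000: CF_t = 19.000000, DF = 0.969462, PV = 18.419777
  t = 1.0000: CF_t = 19.000000, DF = 0.939856, PV = 17.857273
  t = 1.5000: CF_t = 19.000000, DF = 0.911155, PV = 17.311947
  t = 2.0000: CF_t = 19.000000, DF = 0.883330, PV = 16.783273
  t = 2.5000: CF_t = 19.000000, DF = 0.856355, PV = 16.270745
  t = 3.0000: CF_t = 19.000000, DF = 0.830204, PV = 15.773868
  t = 3.5000: CF_t = 19.000000, DF = 0.804851, PV = 15.292165
  t = 4.0000: CF_t = 19.000000, DF = 0.780272, PV = 14.825172
  t = 4.5000: CF_t = 19.000000, DF = 0.756444, PV = 14.372440
  t = 5.0000: CF_t = 19.000000, DF = 0.733344, PV = 13.933534
  t = 5.5000: CF_t = 19.000000, DF = 0.710949, PV = 13.508031
  t = 6.0000: CF_t = 19.000000, DF = 0.689238, PV = 13.095522
  t = 6.5000: CF_t = 19.000000, DF = 0.668190, PV = 12.695610
  t = 7.0000: CF_t = 1019.000000, DF = 0.647785, PV = 660.092703
Price P = sum_t PV_t = 860.232060
Convexity numerator sum_t t*(t + 1/m) * CF_t / (1+y/m)^(m*t + 2):
  t = 0.5000: term = 8.655973
  t = 1.0000: term = 25.174910
  t = 1.5000: term = 48.812235
  t = 2.0000: term = 78.869341
  t = 2.5000: term = 114.691237
  t = 3.0000: term = 155.664307
  t = 3.5000: term = 201.214163
  t = 4.0000: term = 250.803610
  t = 4.5000: term = 303.930695
  t = 5.0000: term = 360.126854
  t = 5.5000: term = 418.955138
  t = 6.0000: term = 480.008531
  t = 6.5000: term = 542.908340
  t = 7.0000: term = 32570.600860
Convexity = (1/P) * sum = 35560.416193 / 860.232060 = 41.338167


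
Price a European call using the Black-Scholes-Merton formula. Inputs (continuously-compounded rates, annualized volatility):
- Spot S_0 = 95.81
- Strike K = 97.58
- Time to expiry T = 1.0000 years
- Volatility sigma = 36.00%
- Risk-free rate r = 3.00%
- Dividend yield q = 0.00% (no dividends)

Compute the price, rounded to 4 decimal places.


d1 = (ln(S/K) + (r - q + 0.5*sigma^2) * T) / (sigma * sqrt(T)) = 0.21248475
d2 = d1 - sigma * sqrt(T) = -0.14751525
exp(-rT) = 0.97044553; exp(-qT) = 1.00000000
C = S_0 * exp(-qT) * N(d1) - K * exp(-rT) * N(d2)
N(d1) = 0.58413556; N(d2) = 0.44136267
C = 95.8100 * 1.00000000 * 0.58413556 - 97.5800 * 0.97044553 * 0.44136267 = 14.1707

Answer: Price = 14.1707


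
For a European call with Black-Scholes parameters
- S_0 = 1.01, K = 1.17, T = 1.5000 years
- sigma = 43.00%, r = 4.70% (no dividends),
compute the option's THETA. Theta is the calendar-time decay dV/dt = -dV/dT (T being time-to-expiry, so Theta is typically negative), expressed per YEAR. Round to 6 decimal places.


Answer: Theta = -0.087738

Derivation:
d1 = 0.1179582775; d2 = -0.4086820172
phi(d1) = 0.3961764402; exp(-qT) = 1.0000000000; exp(-rT) = 0.9319277395
Theta = -S*exp(-qT)*phi(d1)*sigma/(2*sqrt(T)) - r*K*exp(-rT)*N(d2) + q*S*exp(-qT)*N(d1)
N(d1) = 0.5469496416; N(d2) = 0.3413865162; sqrt(T) = 1.2247448714
Term 1 = -1.0100 * 1.0000000000 * 0.3961764402 * 0.4300 / (2 * 1.2247448714) = -0.0702429673
Term 2 = -0.0470 * 1.1700 * 0.9319277395 * 0.3413865162 = -0.0174949346
Term 3 = 0 (no dividend yield, q = 0)
Theta = -0.0702429673 + (-0.0174949346) + (0.0000000000) = -0.087738


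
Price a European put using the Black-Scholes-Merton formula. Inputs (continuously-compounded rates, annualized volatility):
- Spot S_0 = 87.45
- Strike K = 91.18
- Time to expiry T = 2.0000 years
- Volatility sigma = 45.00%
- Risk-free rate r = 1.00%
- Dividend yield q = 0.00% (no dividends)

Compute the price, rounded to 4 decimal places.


Answer: Price = 23.0482

Derivation:
d1 = (ln(S/K) + (r - q + 0.5*sigma^2) * T) / (sigma * sqrt(T)) = 0.28399235
d2 = d1 - sigma * sqrt(T) = -0.35240375
exp(-rT) = 0.98019867; exp(-qT) = 1.00000000
P = K * exp(-rT) * N(-d2) - S_0 * exp(-qT) * N(-d1)
N(-d1) = 0.38820812; N(-d2) = 0.63773226
P = 91.1800 * 0.98019867 * 0.63773226 - 87.4500 * 1.00000000 * 0.38820812 = 23.0482


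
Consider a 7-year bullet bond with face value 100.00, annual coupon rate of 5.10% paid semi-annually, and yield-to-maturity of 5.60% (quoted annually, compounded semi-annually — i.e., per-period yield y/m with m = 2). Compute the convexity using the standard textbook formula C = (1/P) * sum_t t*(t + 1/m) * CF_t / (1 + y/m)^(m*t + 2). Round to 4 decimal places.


Coupon per period c = face * coupon_rate / m = 2.550000
Periods per year m = 2; per-period yield y/m = 0.028000
Number of cashflows N = 14
Cashflows (t years, CF_t, discount factor 1/(1+y/m)^(m*t), PV):
  t = 0.5000: CF_t = 2.550000, DF = 0.972763, PV = 2.480545
  t = 1.0000: CF_t = 2.550000, DF = 0.946267, PV = 2.412981
  t = 1.5000: CF_t = 2.550000, DF = 0.920493, PV = 2.347258
  t = 2.0000: CF_t = 2.550000, DF = 0.895422, PV = 2.283325
  t = 2.5000: CF_t = 2.550000, DF = 0.871033, PV = 2.221133
  t = 3.0000: CF_t = 2.550000, DF = 0.847308, PV = 2.160635
  t = 3.5000: CF_t = 2.550000, DF = 0.824230, PV = 2.101785
  t = 4.0000: CF_t = 2.550000, DF = 0.801780, PV = 2.044538
  t = 4.5000: CF_t = 2.550000, DF = 0.779941, PV = 1.988851
  t = 5.0000: CF_t = 2.550000, DF = 0.758698, PV = 1.934680
  t = 5.5000: CF_t = 2.550000, DF = 0.738033, PV = 1.881984
  t = 6.0000: CF_t = 2.550000, DF = 0.717931, PV = 1.830724
  t = 6.5000: CF_t = 2.550000, DF = 0.698376, PV = 1.780860
  t = 7.0000: CF_t = 102.550000, DF = 0.679354, PV = 69.667794
Price P = sum_t PV_t = 97.137093
Convexity numerator sum_t t*(t + 1/m) * CF_t / (1+y/m)^(m*t + 2):
  t = 0.5000: term = 1.173629
  t = 1.0000: term = 3.424987
  t = 1.5000: term = 6.663400
  t = 2.0000: term = 10.803177
  t = 2.5000: term = 15.763391
  t = 3.0000: term = 21.467653
  t = 3.5000: term = 27.843908
  t = 4.0000: term = 34.824231
  t = 4.5000: term = 42.344639
  t = 5.0000: term = 50.344902
  t = 5.5000: term = 58.768368
  t = 6.0000: term = 67.561795
  t = 6.5000: term = 76.675189
  t = 7.0000: term = 3461.028166
Convexity = (1/P) * sum = 3878.687435 / 97.137093 = 39.930034

Answer: Convexity = 39.9300


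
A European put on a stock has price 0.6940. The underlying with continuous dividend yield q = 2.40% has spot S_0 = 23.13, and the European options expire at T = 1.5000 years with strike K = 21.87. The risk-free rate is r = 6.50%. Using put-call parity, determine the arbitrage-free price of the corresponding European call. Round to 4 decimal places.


Put-call parity: C - P = S_0 * exp(-qT) - K * exp(-rT).
S_0 * exp(-qT) = 23.1300 * 0.96464029 = 22.31212999
K * exp(-rT) = 21.8700 * 0.90710234 = 19.83832821
C = P + S*exp(-qT) - K*exp(-rT)
C = 0.6940 + 22.31212999 - 19.83832821 = 3.1678

Answer: Call price = 3.1678


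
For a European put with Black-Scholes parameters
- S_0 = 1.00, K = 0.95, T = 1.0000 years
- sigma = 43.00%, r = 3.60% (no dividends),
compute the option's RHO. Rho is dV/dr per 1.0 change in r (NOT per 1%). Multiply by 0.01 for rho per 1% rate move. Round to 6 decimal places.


Answer: Rho = -0.462588

Derivation:
d1 = 0.4180076614; d2 = -0.0119923386
phi(d1) = 0.3655677203; exp(-qT) = 1.0000000000; exp(-rT) = 0.9646402935
N(-d2) = 0.5047841362
Rho = -K*T*exp(-rT)*N(-d2) = -0.9500 * 1.0000 * 0.9646402935 * 0.5047841362 = -0.462588


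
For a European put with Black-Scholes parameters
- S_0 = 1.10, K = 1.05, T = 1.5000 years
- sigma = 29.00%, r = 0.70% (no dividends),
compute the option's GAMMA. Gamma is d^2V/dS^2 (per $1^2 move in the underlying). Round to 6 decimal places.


d1 = 0.3381281712; d2 = -0.0170478415
phi(d1) = 0.3767762145; exp(-qT) = 1.0000000000; exp(-rT) = 0.9895549326
Gamma = exp(-qT) * phi(d1) / (S * sigma * sqrt(T)) = 1.0000000000 * 0.3767762145 / (1.1000 * 0.2900 * 1.2247448714) = 0.964378

Answer: Gamma = 0.964378


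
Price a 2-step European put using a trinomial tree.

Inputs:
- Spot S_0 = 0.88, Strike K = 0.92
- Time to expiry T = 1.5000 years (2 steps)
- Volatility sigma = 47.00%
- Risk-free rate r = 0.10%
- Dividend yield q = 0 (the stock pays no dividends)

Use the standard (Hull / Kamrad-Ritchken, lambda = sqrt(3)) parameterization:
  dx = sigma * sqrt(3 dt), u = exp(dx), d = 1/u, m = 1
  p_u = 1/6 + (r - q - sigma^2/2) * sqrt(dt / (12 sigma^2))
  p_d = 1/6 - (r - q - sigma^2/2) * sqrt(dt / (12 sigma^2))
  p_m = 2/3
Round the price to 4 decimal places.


Answer: Price = V(0,0) = 0.2006

Derivation:
dt = T/N = 0.750000; dx = sigma*sqrt(3*dt) = 0.705000
u = exp(dx) = 2.023847; d = 1/u = 0.494109
p_u = 0.108449, p_m = 0.666667, p_d = 0.224885
Discount per step: exp(-r*dt) = 0.999250
Stock lattice S(k, j) with j the centered position index:
  k=0: S(0,+0) = 0.8800
  k=1: S(1,-1) = 0.4348; S(1,+0) = 0.8800; S(1,+1) = 1.7810
  k=2: S(2,-2) = 0.2148; S(2,-1) = 0.4348; S(2,+0) = 0.8800; S(2,+1) = 1.7810; S(2,+2) = 3.6044
Terminal payoffs V(N, j) = max(K - S_T, 0):
  V(2,-2) = 0.705154; V(2,-1) = 0.485184; V(2,+0) = 0.040000; V(2,+1) = 0.000000; V(2,+2) = 0.000000
Backward induction: V(k, j) = exp(-r*dt) * [p_u * V(k+1, j+1) + p_m * V(k+1, j) + p_d * V(k+1, j-1)]
  V(1,-1) = exp(-r*dt) * [p_u*0.040000 + p_m*0.485184 + p_d*0.705154] = 0.486008
  V(1,+0) = exp(-r*dt) * [p_u*0.000000 + p_m*0.040000 + p_d*0.485184] = 0.135675
  V(1,+1) = exp(-r*dt) * [p_u*0.000000 + p_m*0.000000 + p_d*0.040000] = 0.008989
  V(0,+0) = exp(-r*dt) * [p_u*0.008989 + p_m*0.135675 + p_d*0.486008] = 0.200570


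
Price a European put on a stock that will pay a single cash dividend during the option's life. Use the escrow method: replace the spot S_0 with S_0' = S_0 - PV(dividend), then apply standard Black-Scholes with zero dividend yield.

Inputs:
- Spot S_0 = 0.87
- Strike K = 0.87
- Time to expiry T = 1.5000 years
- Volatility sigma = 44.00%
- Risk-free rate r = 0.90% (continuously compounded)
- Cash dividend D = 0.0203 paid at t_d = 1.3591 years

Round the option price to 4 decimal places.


PV(D) = D * exp(-r * t_d) = 0.0203 * 0.98784261 = 0.02005320
S_0' = S_0 - PV(D) = 0.8700 - 0.02005320 = 0.84994680
d1 = (ln(S_0'/K) + (r + sigma^2/2)*T) / (sigma*sqrt(T)) = 0.25122216
d2 = d1 - sigma*sqrt(T) = -0.28766559
exp(-rT) = 0.98659072
N(-d1) = 0.40082118; N(-d2) = 0.61319863
P = K * exp(-rT) * N(-d2) - S_0' * N(-d1) = 0.8700 * 0.98659072 * 0.61319863 - 0.84994680 * 0.40082118 = 0.1857

Answer: Price = 0.1857


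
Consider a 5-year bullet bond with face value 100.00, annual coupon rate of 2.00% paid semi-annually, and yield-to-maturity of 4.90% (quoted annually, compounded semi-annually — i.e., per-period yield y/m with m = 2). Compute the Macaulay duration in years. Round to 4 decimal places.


Answer: Macaulay duration = 4.7638 years

Derivation:
Coupon per period c = face * coupon_rate / m = 1.000000
Periods per year m = 2; per-period yield y/m = 0.024500
Number of cashflows N = 10
Cashflows (t years, CF_t, discount factor 1/(1+y/m)^(m*t), PV):
  t = 0.5000: CF_t = 1.000000, DF = 0.976086, PV = 0.976086
  t = 1.0000: CF_t = 1.000000, DF = 0.952744, PV = 0.952744
  t = 1.5000: CF_t = 1.000000, DF = 0.929960, PV = 0.929960
  t = 2.0000: CF_t = 1.000000, DF = 0.907721, PV = 0.907721
  t = 2.5000: CF_t = 1.000000, DF = 0.886013, PV = 0.886013
  t = 3.0000: CF_t = 1.000000, DF = 0.864825, PV = 0.864825
  t = 3.5000: CF_t = 1.000000, DF = 0.844143, PV = 0.844143
  t = 4.0000: CF_t = 1.000000, DF = 0.823957, PV = 0.823957
  t = 4.5000: CF_t = 1.000000, DF = 0.804252, PV = 0.804252
  t = 5.0000: CF_t = 101.000000, DF = 0.785019, PV = 79.286956
Price P = sum_t PV_t = 87.276657
Macaulay numerator sum_t t * PV_t:
  t * PV_t at t = 0.5000: 0.488043
  t * PV_t at t = 1.0000: 0.952744
  t * PV_t at t = 1.5000: 1.394939
  t * PV_t at t = 2.0000: 1.815441
  t * PV_t at t = 2.5000: 2.215033
  t * PV_t at t = 3.0000: 2.594475
  t * PV_t at t = 3.5000: 2.954502
  t * PV_t at t = 4.0000: 3.295826
  t * PV_t at t = 4.5000: 3.619136
  t * PV_t at t = 5.0000: 396.434782
Macaulay duration D = (sum_t t * PV_t) / P = 415.764920 / 87.276657 = 4.763759


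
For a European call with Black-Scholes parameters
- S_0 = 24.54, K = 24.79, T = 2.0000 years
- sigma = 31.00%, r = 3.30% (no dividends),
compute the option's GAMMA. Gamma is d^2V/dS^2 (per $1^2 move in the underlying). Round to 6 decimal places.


d1 = 0.3466285188; d2 = -0.0917776855
phi(d1) = 0.3756812636; exp(-qT) = 1.0000000000; exp(-rT) = 0.9361308643
Gamma = exp(-qT) * phi(d1) / (S * sigma * sqrt(T)) = 1.0000000000 * 0.3756812636 / (24.5400 * 0.3100 * 1.4142135624) = 0.034920

Answer: Gamma = 0.034920


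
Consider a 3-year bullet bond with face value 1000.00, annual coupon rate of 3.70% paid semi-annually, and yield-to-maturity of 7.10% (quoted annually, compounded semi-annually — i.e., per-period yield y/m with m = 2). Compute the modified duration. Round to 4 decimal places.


Coupon per period c = face * coupon_rate / m = 18.500000
Periods per year m = 2; per-period yield y/m = 0.035500
Number of cashflows N = 6
Cashflows (t years, CF_t, discount factor 1/(1+y/m)^(m*t), PV):
  t = 0.5000: CF_t = 18.500000, DF = 0.965717, PV = 17.865765
  t = 1.0000: CF_t = 18.500000, DF = 0.932609, PV = 17.253274
  t = 1.5000: CF_t = 18.500000, DF = 0.900637, PV = 16.661781
  t = 2.0000: CF_t = 18.500000, DF = 0.869760, PV = 16.090566
  t = 2.5000: CF_t = 18.500000, DF = 0.839942, PV = 15.538934
  t = 3.0000: CF_t = 1018.500000, DF = 0.811147, PV = 826.152866
Price P = sum_t PV_t = 909.563186
First compute Macaulay numerator sum_t t * PV_t:
  t * PV_t at t = 0.5000: 8.932883
  t * PV_t at t = 1.0000: 17.253274
  t * PV_t at t = 1.5000: 24.992671
  t * PV_t at t = 2.0000: 32.181132
  t * PV_t at t = 2.5000: 38.847334
  t * PV_t at t = 3.0000: 2478.458599
Macaulay duration D = 2600.665893 / 909.563186 = 2.859247
Modified duration = D / (1 + y/m) = 2.859247 / (1 + 0.035500) = 2.761224

Answer: Modified duration = 2.7612


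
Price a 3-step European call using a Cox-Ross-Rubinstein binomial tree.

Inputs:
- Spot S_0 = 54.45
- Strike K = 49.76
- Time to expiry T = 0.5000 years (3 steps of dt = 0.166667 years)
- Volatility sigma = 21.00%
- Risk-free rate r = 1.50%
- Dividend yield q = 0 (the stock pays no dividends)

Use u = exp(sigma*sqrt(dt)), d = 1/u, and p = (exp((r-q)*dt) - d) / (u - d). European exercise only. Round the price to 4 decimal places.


dt = T/N = 0.166667
u = exp(sigma*sqrt(dt)) = 1.089514; d = 1/u = 0.917840
p = (exp((r-q)*dt) - d) / (u - d) = 0.493161
Discount per step: exp(-r*dt) = 0.997503
Stock lattice S(k, i) with i counting down-moves:
  k=0: S(0,0) = 54.4500
  k=1: S(1,0) = 59.3241; S(1,1) = 49.9764
  k=2: S(2,0) = 64.6344; S(2,1) = 54.4500; S(2,2) = 45.8703
  k=3: S(3,0) = 70.4201; S(3,1) = 59.3241; S(3,2) = 49.9764; S(3,3) = 42.1016
Terminal payoffs V(N, i) = max(S_T - K, 0):
  V(3,0) = 20.660138; V(3,1) = 9.564062; V(3,2) = 0.216391; V(3,3) = 0.000000
Backward induction: V(k, i) = exp(-r*dt) * [p * V(k+1, i) + (1-p) * V(k+1, i+1)].
  V(2,0) = exp(-r*dt) * [p*20.660138 + (1-p)*9.564062] = 14.998668
  V(2,1) = exp(-r*dt) * [p*9.564062 + (1-p)*0.216391] = 4.814245
  V(2,2) = exp(-r*dt) * [p*0.216391 + (1-p)*0.000000] = 0.106449
  V(1,0) = exp(-r*dt) * [p*14.998668 + (1-p)*4.814245] = 9.812241
  V(1,1) = exp(-r*dt) * [p*4.814245 + (1-p)*0.106449] = 2.422086
  V(0,0) = exp(-r*dt) * [p*9.812241 + (1-p)*2.422086] = 6.051473

Answer: Price = V(0,0) = 6.0515


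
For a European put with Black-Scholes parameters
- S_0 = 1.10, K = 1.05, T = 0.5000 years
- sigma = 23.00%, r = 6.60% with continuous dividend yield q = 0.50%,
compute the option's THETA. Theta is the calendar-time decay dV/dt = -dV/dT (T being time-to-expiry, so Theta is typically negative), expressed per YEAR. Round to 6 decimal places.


d1 = 0.5548944567; d2 = 0.3922598971
phi(d1) = 0.3420178117; exp(-qT) = 0.9975031224; exp(-rT) = 0.9675385596
Theta = -S*exp(-qT)*phi(d1)*sigma/(2*sqrt(T)) + r*K*exp(-rT)*N(-d2) - q*S*exp(-qT)*N(-d1)
N(-d1) = 0.2894834268; N(-d2) = 0.3474330958; sqrt(T) = 0.7071067812
Term 1 = -1.1000 * 0.9975031224 * 0.3420178117 * 0.2300 / (2 * 0.7071067812) = -0.0610335331
Term 2 = 0.0660 * 1.0500 * 0.9675385596 * 0.3474330958 = 0.0232955358
Term 3 = -0.0050 * 1.1000 * 0.9975031224 * 0.2894834268 = -0.0015881834
Theta = -0.0610335331 + (0.0232955358) + (-0.0015881834) = -0.039326

Answer: Theta = -0.039326


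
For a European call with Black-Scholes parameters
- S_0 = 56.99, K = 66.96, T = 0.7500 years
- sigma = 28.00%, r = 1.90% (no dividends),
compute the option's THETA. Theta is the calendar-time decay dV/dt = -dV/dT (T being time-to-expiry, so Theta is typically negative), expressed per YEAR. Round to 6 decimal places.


d1 = -0.4848489095; d2 = -0.7273360226
phi(d1) = 0.3547018272; exp(-qT) = 1.0000000000; exp(-rT) = 0.9858510507
Theta = -S*exp(-qT)*phi(d1)*sigma/(2*sqrt(T)) - r*K*exp(-rT)*N(d2) + q*S*exp(-qT)*N(d1)
N(d1) = 0.3138917629; N(d2) = 0.2335100680; sqrt(T) = 0.8660254038
Term 1 = -56.9900 * 1.0000000000 * 0.3547018272 * 0.2800 / (2 * 0.8660254038) = -3.2678302346
Term 2 = -0.0190 * 66.9600 * 0.9858510507 * 0.2335100680 = -0.2928774670
Term 3 = 0 (no dividend yield, q = 0)
Theta = -3.2678302346 + (-0.2928774670) + (0.0000000000) = -3.560708

Answer: Theta = -3.560708


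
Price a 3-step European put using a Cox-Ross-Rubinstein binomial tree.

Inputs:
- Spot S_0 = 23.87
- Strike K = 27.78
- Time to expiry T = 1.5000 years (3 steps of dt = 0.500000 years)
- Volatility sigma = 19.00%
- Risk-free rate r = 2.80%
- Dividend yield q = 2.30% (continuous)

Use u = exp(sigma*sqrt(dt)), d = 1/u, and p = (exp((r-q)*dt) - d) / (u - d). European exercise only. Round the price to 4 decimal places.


Answer: Price = V(0,0) = 4.3966

Derivation:
dt = T/N = 0.500000
u = exp(sigma*sqrt(dt)) = 1.143793; d = 1/u = 0.874284
p = (exp((r-q)*dt) - d) / (u - d) = 0.475751
Discount per step: exp(-r*dt) = 0.986098
Stock lattice S(k, i) with i counting down-moves:
  k=0: S(0,0) = 23.8700
  k=1: S(1,0) = 27.3023; S(1,1) = 20.8692
  k=2: S(2,0) = 31.2282; S(2,1) = 23.8700; S(2,2) = 18.2456
  k=3: S(3,0) = 35.7187; S(3,1) = 27.3023; S(3,2) = 20.8692; S(3,3) = 15.9518
Terminal payoffs V(N, i) = max(K - S_T, 0):
  V(3,0) = 0.000000; V(3,1) = 0.477651; V(3,2) = 6.910847; V(3,3) = 11.828202
Backward induction: V(k, i) = exp(-r*dt) * [p * V(k+1, i) + (1-p) * V(k+1, i+1)].
  V(2,0) = exp(-r*dt) * [p*0.000000 + (1-p)*0.477651] = 0.246927
  V(2,1) = exp(-r*dt) * [p*0.477651 + (1-p)*6.910847] = 3.796722
  V(2,2) = exp(-r*dt) * [p*6.910847 + (1-p)*11.828202] = 9.356850
  V(1,0) = exp(-r*dt) * [p*0.246927 + (1-p)*3.796722] = 2.078600
  V(1,1) = exp(-r*dt) * [p*3.796722 + (1-p)*9.356850] = 6.618308
  V(0,0) = exp(-r*dt) * [p*2.078600 + (1-p)*6.618308] = 4.396555


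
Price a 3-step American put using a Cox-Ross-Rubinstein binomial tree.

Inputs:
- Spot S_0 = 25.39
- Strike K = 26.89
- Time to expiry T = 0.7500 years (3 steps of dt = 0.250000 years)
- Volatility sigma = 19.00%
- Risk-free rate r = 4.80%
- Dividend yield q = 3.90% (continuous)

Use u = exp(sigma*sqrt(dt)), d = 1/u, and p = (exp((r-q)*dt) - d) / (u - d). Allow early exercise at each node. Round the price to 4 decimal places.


dt = T/N = 0.250000
u = exp(sigma*sqrt(dt)) = 1.099659; d = 1/u = 0.909373
p = (exp((r-q)*dt) - d) / (u - d) = 0.488105
Discount per step: exp(-r*dt) = 0.988072
Stock lattice S(k, i) with i counting down-moves:
  k=0: S(0,0) = 25.3900
  k=1: S(1,0) = 27.9203; S(1,1) = 23.0890
  k=2: S(2,0) = 30.7028; S(2,1) = 25.3900; S(2,2) = 20.9965
  k=3: S(3,0) = 33.7627; S(3,1) = 27.9203; S(3,2) = 23.0890; S(3,3) = 19.0936
Terminal payoffs V(N, i) = max(K - S_T, 0):
  V(3,0) = 0.000000; V(3,1) = 0.000000; V(3,2) = 3.801021; V(3,3) = 7.796358
Backward induction: V(k, i) = exp(-r*dt) * [p * V(k+1, i) + (1-p) * V(k+1, i+1)]; then take max(V_cont, immediate exercise) for American.
  V(2,0) = exp(-r*dt) * [p*0.000000 + (1-p)*0.000000] = 0.000000; exercise = 0.000000; V(2,0) = max -> 0.000000
  V(2,1) = exp(-r*dt) * [p*0.000000 + (1-p)*3.801021] = 1.922513; exercise = 1.500000; V(2,1) = max -> 1.922513
  V(2,2) = exp(-r*dt) * [p*3.801021 + (1-p)*7.796358] = 5.776477; exercise = 5.893508; V(2,2) = max -> 5.893508
  V(1,0) = exp(-r*dt) * [p*0.000000 + (1-p)*1.922513] = 0.972385; exercise = 0.000000; V(1,0) = max -> 0.972385
  V(1,1) = exp(-r*dt) * [p*1.922513 + (1-p)*5.893508] = 3.908064; exercise = 3.801021; V(1,1) = max -> 3.908064
  V(0,0) = exp(-r*dt) * [p*0.972385 + (1-p)*3.908064] = 2.445619; exercise = 1.500000; V(0,0) = max -> 2.445619

Answer: Price = V(0,0) = 2.4456


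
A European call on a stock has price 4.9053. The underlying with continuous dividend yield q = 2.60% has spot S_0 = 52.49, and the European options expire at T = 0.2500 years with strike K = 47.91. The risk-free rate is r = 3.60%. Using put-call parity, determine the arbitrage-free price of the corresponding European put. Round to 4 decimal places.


Answer: Put price = 0.2361

Derivation:
Put-call parity: C - P = S_0 * exp(-qT) - K * exp(-rT).
S_0 * exp(-qT) = 52.4900 * 0.99352108 = 52.14992145
K * exp(-rT) = 47.9100 * 0.99104038 = 47.48074455
P = C - S*exp(-qT) + K*exp(-rT)
P = 4.9053 - 52.14992145 + 47.48074455 = 0.2361


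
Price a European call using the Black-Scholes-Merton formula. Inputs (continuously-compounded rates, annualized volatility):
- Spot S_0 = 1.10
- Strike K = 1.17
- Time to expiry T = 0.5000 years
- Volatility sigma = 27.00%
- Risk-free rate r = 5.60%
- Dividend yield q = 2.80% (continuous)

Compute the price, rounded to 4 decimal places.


d1 = (ln(S/K) + (r - q + 0.5*sigma^2) * T) / (sigma * sqrt(T)) = -0.15435130
d2 = d1 - sigma * sqrt(T) = -0.34527013
exp(-rT) = 0.97238837; exp(-qT) = 0.98609754
C = S_0 * exp(-qT) * N(d1) - K * exp(-rT) * N(d2)
N(d1) = 0.43866638; N(d2) = 0.36494565
C = 1.1000 * 0.98609754 * 0.43866638 - 1.1700 * 0.97238837 * 0.36494565 = 0.0606

Answer: Price = 0.0606


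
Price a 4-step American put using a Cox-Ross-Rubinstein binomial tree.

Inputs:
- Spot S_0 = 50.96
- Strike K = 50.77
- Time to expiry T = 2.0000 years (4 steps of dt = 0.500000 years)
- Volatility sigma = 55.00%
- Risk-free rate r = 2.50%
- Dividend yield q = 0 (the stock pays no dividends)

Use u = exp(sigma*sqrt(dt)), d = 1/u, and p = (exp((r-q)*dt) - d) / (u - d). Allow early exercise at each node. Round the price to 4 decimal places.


Answer: Price = V(0,0) = 13.4024

Derivation:
dt = T/N = 0.500000
u = exp(sigma*sqrt(dt)) = 1.475370; d = 1/u = 0.677796
p = (exp((r-q)*dt) - d) / (u - d) = 0.419751
Discount per step: exp(-r*dt) = 0.987578
Stock lattice S(k, i) with i counting down-moves:
  k=0: S(0,0) = 50.9600
  k=1: S(1,0) = 75.1848; S(1,1) = 34.5405
  k=2: S(2,0) = 110.9255; S(2,1) = 50.9600; S(2,2) = 23.4114
  k=3: S(3,0) = 163.6561; S(3,1) = 75.1848; S(3,2) = 34.5405; S(3,3) = 15.8682
  k=4: S(4,0) = 241.4533; S(4,1) = 110.9255; S(4,2) = 50.9600; S(4,3) = 23.4114; S(4,4) = 10.7554
Terminal payoffs V(N, i) = max(K - S_T, 0):
  V(4,0) = 0.000000; V(4,1) = 0.000000; V(4,2) = 0.000000; V(4,3) = 27.358589; V(4,4) = 40.014620
Backward induction: V(k, i) = exp(-r*dt) * [p * V(k+1, i) + (1-p) * V(k+1, i+1)]; then take max(V_cont, immediate exercise) for American.
  V(3,0) = exp(-r*dt) * [p*0.000000 + (1-p)*0.000000] = 0.000000; exercise = 0.000000; V(3,0) = max -> 0.000000
  V(3,1) = exp(-r*dt) * [p*0.000000 + (1-p)*0.000000] = 0.000000; exercise = 0.000000; V(3,1) = max -> 0.000000
  V(3,2) = exp(-r*dt) * [p*0.000000 + (1-p)*27.358589] = 15.677596; exercise = 16.229509; V(3,2) = max -> 16.229509
  V(3,3) = exp(-r*dt) * [p*27.358589 + (1-p)*40.014620] = 34.271161; exercise = 34.901836; V(3,3) = max -> 34.901836
  V(2,0) = exp(-r*dt) * [p*0.000000 + (1-p)*0.000000] = 0.000000; exercise = 0.000000; V(2,0) = max -> 0.000000
  V(2,1) = exp(-r*dt) * [p*0.000000 + (1-p)*16.229509] = 9.300176; exercise = 0.000000; V(2,1) = max -> 9.300176
  V(2,2) = exp(-r*dt) * [p*16.229509 + (1-p)*34.901836] = 26.727914; exercise = 27.358589; V(2,2) = max -> 27.358589
  V(1,0) = exp(-r*dt) * [p*0.000000 + (1-p)*9.300176] = 5.329383; exercise = 0.000000; V(1,0) = max -> 5.329383
  V(1,1) = exp(-r*dt) * [p*9.300176 + (1-p)*27.358589] = 19.532860; exercise = 16.229509; V(1,1) = max -> 19.532860
  V(0,0) = exp(-r*dt) * [p*5.329383 + (1-p)*19.532860] = 13.402357; exercise = 0.000000; V(0,0) = max -> 13.402357


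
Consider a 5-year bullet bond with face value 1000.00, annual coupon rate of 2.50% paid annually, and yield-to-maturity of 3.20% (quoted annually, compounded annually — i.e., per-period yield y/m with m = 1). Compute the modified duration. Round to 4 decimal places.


Answer: Modified duration = 4.6099

Derivation:
Coupon per period c = face * coupon_rate / m = 25.000000
Periods per year m = 1; per-period yield y/m = 0.032000
Number of cashflows N = 5
Cashflows (t years, CF_t, discount factor 1/(1+y/m)^(m*t), PV):
  t = 1.0000: CF_t = 25.000000, DF = 0.968992, PV = 24.224806
  t = 2.0000: CF_t = 25.000000, DF = 0.938946, PV = 23.473649
  t = 3.0000: CF_t = 25.000000, DF = 0.909831, PV = 22.745784
  t = 4.0000: CF_t = 25.000000, DF = 0.881620, PV = 22.040489
  t = 5.0000: CF_t = 1025.000000, DF = 0.854283, PV = 875.639570
Price P = sum_t PV_t = 968.124298
First compute Macaulay numerator sum_t t * PV_t:
  t * PV_t at t = 1.0000: 24.224806
  t * PV_t at t = 2.0000: 46.947299
  t * PV_t at t = 3.0000: 68.237353
  t * PV_t at t = 4.0000: 88.161955
  t * PV_t at t = 5.0000: 4378.197849
Macaulay duration D = 4605.769262 / 968.124298 = 4.757415
Modified duration = D / (1 + y/m) = 4.757415 / (1 + 0.032000) = 4.609898


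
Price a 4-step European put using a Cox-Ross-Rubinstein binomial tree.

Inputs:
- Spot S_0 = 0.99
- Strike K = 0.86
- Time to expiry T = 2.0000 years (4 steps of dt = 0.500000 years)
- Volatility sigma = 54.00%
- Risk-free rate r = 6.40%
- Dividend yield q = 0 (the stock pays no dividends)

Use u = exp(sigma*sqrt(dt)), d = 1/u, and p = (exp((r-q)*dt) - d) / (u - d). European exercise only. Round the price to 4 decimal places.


dt = T/N = 0.500000
u = exp(sigma*sqrt(dt)) = 1.464974; d = 1/u = 0.682606
p = (exp((r-q)*dt) - d) / (u - d) = 0.447247
Discount per step: exp(-r*dt) = 0.968507
Stock lattice S(k, i) with i counting down-moves:
  k=0: S(0,0) = 0.9900
  k=1: S(1,0) = 1.4503; S(1,1) = 0.6758
  k=2: S(2,0) = 2.1247; S(2,1) = 0.9900; S(2,2) = 0.4613
  k=3: S(3,0) = 3.1126; S(3,1) = 1.4503; S(3,2) = 0.6758; S(3,3) = 0.3149
  k=4: S(4,0) = 4.5599; S(4,1) = 2.1247; S(4,2) = 0.9900; S(4,3) = 0.4613; S(4,4) = 0.2149
Terminal payoffs V(N, i) = max(K - S_T, 0):
  V(4,0) = 0.000000; V(4,1) = 0.000000; V(4,2) = 0.000000; V(4,3) = 0.398709; V(4,4) = 0.645061
Backward induction: V(k, i) = exp(-r*dt) * [p * V(k+1, i) + (1-p) * V(k+1, i+1)].
  V(3,0) = exp(-r*dt) * [p*0.000000 + (1-p)*0.000000] = 0.000000
  V(3,1) = exp(-r*dt) * [p*0.000000 + (1-p)*0.000000] = 0.000000
  V(3,2) = exp(-r*dt) * [p*0.000000 + (1-p)*0.398709] = 0.213447
  V(3,3) = exp(-r*dt) * [p*0.398709 + (1-p)*0.645061] = 0.518036
  V(2,0) = exp(-r*dt) * [p*0.000000 + (1-p)*0.000000] = 0.000000
  V(2,1) = exp(-r*dt) * [p*0.000000 + (1-p)*0.213447] = 0.114268
  V(2,2) = exp(-r*dt) * [p*0.213447 + (1-p)*0.518036] = 0.369785
  V(1,0) = exp(-r*dt) * [p*0.000000 + (1-p)*0.114268] = 0.061173
  V(1,1) = exp(-r*dt) * [p*0.114268 + (1-p)*0.369785] = 0.247459
  V(0,0) = exp(-r*dt) * [p*0.061173 + (1-p)*0.247459] = 0.158974

Answer: Price = V(0,0) = 0.1590


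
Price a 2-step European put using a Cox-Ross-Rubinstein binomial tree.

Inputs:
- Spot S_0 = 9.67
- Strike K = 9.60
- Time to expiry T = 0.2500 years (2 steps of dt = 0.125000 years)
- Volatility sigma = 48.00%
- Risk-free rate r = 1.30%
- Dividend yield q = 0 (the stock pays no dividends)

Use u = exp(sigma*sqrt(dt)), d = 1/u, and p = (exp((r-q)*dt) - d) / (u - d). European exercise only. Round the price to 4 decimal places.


dt = T/N = 0.125000
u = exp(sigma*sqrt(dt)) = 1.184956; d = 1/u = 0.843913
p = (exp((r-q)*dt) - d) / (u - d) = 0.462444
Discount per step: exp(-r*dt) = 0.998376
Stock lattice S(k, i) with i counting down-moves:
  k=0: S(0,0) = 9.6700
  k=1: S(1,0) = 11.4585; S(1,1) = 8.1606
  k=2: S(2,0) = 13.5778; S(2,1) = 9.6700; S(2,2) = 6.8869
Terminal payoffs V(N, i) = max(K - S_T, 0):
  V(2,0) = 0.000000; V(2,1) = 0.000000; V(2,2) = 2.713128
Backward induction: V(k, i) = exp(-r*dt) * [p * V(k+1, i) + (1-p) * V(k+1, i+1)].
  V(1,0) = exp(-r*dt) * [p*0.000000 + (1-p)*0.000000] = 0.000000
  V(1,1) = exp(-r*dt) * [p*0.000000 + (1-p)*2.713128] = 1.456090
  V(0,0) = exp(-r*dt) * [p*0.000000 + (1-p)*1.456090] = 0.781460

Answer: Price = V(0,0) = 0.7815


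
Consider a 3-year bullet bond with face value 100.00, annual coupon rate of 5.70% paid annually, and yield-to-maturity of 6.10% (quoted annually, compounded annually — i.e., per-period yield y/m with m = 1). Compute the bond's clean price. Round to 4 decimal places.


Answer: Price = 98.9328

Derivation:
Coupon per period c = face * coupon_rate / m = 5.700000
Periods per year m = 1; per-period yield y/m = 0.061000
Number of cashflows N = 3
Cashflows (t years, CF_t, discount factor 1/(1+y/m)^(m*t), PV):
  t = 1.0000: CF_t = 5.700000, DF = 0.942507, PV = 5.372290
  t = 2.0000: CF_t = 5.700000, DF = 0.888320, PV = 5.063422
  t = 3.0000: CF_t = 105.700000, DF = 0.837247, PV = 88.497058
Price P = sum_t PV_t = 98.932770


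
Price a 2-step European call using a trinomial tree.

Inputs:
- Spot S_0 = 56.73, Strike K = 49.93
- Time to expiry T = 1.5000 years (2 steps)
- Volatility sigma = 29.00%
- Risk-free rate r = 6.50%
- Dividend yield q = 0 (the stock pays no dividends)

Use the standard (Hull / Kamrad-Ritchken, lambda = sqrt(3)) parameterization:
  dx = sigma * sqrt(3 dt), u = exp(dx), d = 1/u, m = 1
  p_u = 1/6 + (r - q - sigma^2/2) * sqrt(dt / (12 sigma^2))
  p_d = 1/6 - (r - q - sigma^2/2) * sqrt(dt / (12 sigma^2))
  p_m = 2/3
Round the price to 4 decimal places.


Answer: Price = V(0,0) = 14.2800

Derivation:
dt = T/N = 0.750000; dx = sigma*sqrt(3*dt) = 0.435000
u = exp(dx) = 1.544963; d = 1/u = 0.647265
p_u = 0.186451, p_m = 0.666667, p_d = 0.146882
Discount per step: exp(-r*dt) = 0.952419
Stock lattice S(k, j) with j the centered position index:
  k=0: S(0,+0) = 56.7300
  k=1: S(1,-1) = 36.7193; S(1,+0) = 56.7300; S(1,+1) = 87.6458
  k=2: S(2,-2) = 23.7671; S(2,-1) = 36.7193; S(2,+0) = 56.7300; S(2,+1) = 87.6458; S(2,+2) = 135.4095
Terminal payoffs V(N, j) = max(S_T - K, 0):
  V(2,-2) = 0.000000; V(2,-1) = 0.000000; V(2,+0) = 6.800000; V(2,+1) = 37.715754; V(2,+2) = 85.479453
Backward induction: V(k, j) = exp(-r*dt) * [p_u * V(k+1, j+1) + p_m * V(k+1, j) + p_d * V(k+1, j-1)]
  V(1,-1) = exp(-r*dt) * [p_u*6.800000 + p_m*0.000000 + p_d*0.000000] = 1.207542
  V(1,+0) = exp(-r*dt) * [p_u*37.715754 + p_m*6.800000 + p_d*0.000000] = 11.015184
  V(1,+1) = exp(-r*dt) * [p_u*85.479453 + p_m*37.715754 + p_d*6.800000] = 40.078159
  V(0,+0) = exp(-r*dt) * [p_u*40.078159 + p_m*11.015184 + p_d*1.207542] = 14.280042


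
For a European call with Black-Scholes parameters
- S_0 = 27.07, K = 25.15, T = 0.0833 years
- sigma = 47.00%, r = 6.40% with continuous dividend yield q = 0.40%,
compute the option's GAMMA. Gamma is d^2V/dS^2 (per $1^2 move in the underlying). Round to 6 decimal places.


Answer: Gamma = 0.088096

Derivation:
d1 = 0.6470075842; d2 = 0.5113574091
phi(d1) = 0.3235997261; exp(-qT) = 0.9996668555; exp(-rT) = 0.9946829856
Gamma = exp(-qT) * phi(d1) / (S * sigma * sqrt(T)) = 0.9996668555 * 0.3235997261 / (27.0700 * 0.4700 * 0.2886173938) = 0.088096


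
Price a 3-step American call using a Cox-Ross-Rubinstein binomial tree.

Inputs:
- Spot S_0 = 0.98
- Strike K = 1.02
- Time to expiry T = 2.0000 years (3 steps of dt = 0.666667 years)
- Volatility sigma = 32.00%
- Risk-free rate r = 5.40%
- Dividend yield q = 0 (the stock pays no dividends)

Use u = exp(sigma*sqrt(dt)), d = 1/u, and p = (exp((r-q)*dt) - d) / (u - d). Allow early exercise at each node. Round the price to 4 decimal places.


dt = T/N = 0.666667
u = exp(sigma*sqrt(dt)) = 1.298590; d = 1/u = 0.770066
p = (exp((r-q)*dt) - d) / (u - d) = 0.504405
Discount per step: exp(-r*dt) = 0.964640
Stock lattice S(k, i) with i counting down-moves:
  k=0: S(0,0) = 0.9800
  k=1: S(1,0) = 1.2726; S(1,1) = 0.7547
  k=2: S(2,0) = 1.6526; S(2,1) = 0.9800; S(2,2) = 0.5811
  k=3: S(3,0) = 2.1461; S(3,1) = 1.2726; S(3,2) = 0.7547; S(3,3) = 0.4475
Terminal payoffs V(N, i) = max(S_T - K, 0):
  V(3,0) = 1.126061; V(3,1) = 0.252618; V(3,2) = 0.000000; V(3,3) = 0.000000
Backward induction: V(k, i) = exp(-r*dt) * [p * V(k+1, i) + (1-p) * V(k+1, i+1)]; then take max(V_cont, immediate exercise) for American.
  V(2,0) = exp(-r*dt) * [p*1.126061 + (1-p)*0.252618] = 0.668676; exercise = 0.632609; V(2,0) = max -> 0.668676
  V(2,1) = exp(-r*dt) * [p*0.252618 + (1-p)*0.000000] = 0.122916; exercise = 0.000000; V(2,1) = max -> 0.122916
  V(2,2) = exp(-r*dt) * [p*0.000000 + (1-p)*0.000000] = 0.000000; exercise = 0.000000; V(2,2) = max -> 0.000000
  V(1,0) = exp(-r*dt) * [p*0.668676 + (1-p)*0.122916] = 0.384119; exercise = 0.252618; V(1,0) = max -> 0.384119
  V(1,1) = exp(-r*dt) * [p*0.122916 + (1-p)*0.000000] = 0.059807; exercise = 0.000000; V(1,1) = max -> 0.059807
  V(0,0) = exp(-r*dt) * [p*0.384119 + (1-p)*0.059807] = 0.215493; exercise = 0.000000; V(0,0) = max -> 0.215493

Answer: Price = V(0,0) = 0.2155


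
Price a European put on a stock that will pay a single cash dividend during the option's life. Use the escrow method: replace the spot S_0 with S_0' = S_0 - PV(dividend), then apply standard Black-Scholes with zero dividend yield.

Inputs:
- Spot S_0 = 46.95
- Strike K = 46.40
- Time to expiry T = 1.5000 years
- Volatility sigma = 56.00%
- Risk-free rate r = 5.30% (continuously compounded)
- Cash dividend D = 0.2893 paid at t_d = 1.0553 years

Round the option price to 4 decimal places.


Answer: Price = 10.1909

Derivation:
PV(D) = D * exp(-r * t_d) = 0.2893 * 0.94560447 = 0.27356337
S_0' = S_0 - PV(D) = 46.9500 - 0.27356337 = 46.67643663
d1 = (ln(S_0'/K) + (r + sigma^2/2)*T) / (sigma*sqrt(T)) = 0.46750263
d2 = d1 - sigma*sqrt(T) = -0.21835450
exp(-rT) = 0.92357802
N(-d1) = 0.32007016; N(-d2) = 0.58642354
P = K * exp(-rT) * N(-d2) - S_0' * N(-d1) = 46.4000 * 0.92357802 * 0.58642354 - 46.67643663 * 0.32007016 = 10.1909


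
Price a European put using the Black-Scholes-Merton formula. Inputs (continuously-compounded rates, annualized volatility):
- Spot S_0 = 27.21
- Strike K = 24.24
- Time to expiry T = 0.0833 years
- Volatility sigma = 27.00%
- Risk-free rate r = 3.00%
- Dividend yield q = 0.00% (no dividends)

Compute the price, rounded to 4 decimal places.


d1 = (ln(S/K) + (r - q + 0.5*sigma^2) * T) / (sigma * sqrt(T)) = 1.55422573
d2 = d1 - sigma * sqrt(T) = 1.47629904
exp(-rT) = 0.99750412; exp(-qT) = 1.00000000
P = K * exp(-rT) * N(-d2) - S_0 * exp(-qT) * N(-d1)
N(-d1) = 0.06006529; N(-d2) = 0.06993182
P = 24.2400 * 0.99750412 * 0.06993182 - 27.2100 * 1.00000000 * 0.06006529 = 0.0565

Answer: Price = 0.0565


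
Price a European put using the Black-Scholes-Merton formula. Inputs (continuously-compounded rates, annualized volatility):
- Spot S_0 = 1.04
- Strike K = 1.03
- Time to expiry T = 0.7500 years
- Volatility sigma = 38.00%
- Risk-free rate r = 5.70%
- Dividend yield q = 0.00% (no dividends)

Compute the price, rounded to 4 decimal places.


d1 = (ln(S/K) + (r - q + 0.5*sigma^2) * T) / (sigma * sqrt(T)) = 0.32380815
d2 = d1 - sigma * sqrt(T) = -0.00528151
exp(-rT) = 0.95815090; exp(-qT) = 1.00000000
P = K * exp(-rT) * N(-d2) - S_0 * exp(-qT) * N(-d1)
N(-d1) = 0.37304164; N(-d2) = 0.50210701
P = 1.0300 * 0.95815090 * 0.50210701 - 1.0400 * 1.00000000 * 0.37304164 = 0.1076

Answer: Price = 0.1076


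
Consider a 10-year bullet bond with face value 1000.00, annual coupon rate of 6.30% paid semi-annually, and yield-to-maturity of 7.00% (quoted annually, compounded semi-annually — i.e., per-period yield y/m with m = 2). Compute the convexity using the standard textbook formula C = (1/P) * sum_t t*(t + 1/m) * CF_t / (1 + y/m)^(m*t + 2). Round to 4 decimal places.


Answer: Convexity = 66.0831

Derivation:
Coupon per period c = face * coupon_rate / m = 31.500000
Periods per year m = 2; per-period yield y/m = 0.035000
Number of cashflows N = 20
Cashflows (t years, CF_t, discount factor 1/(1+y/m)^(m*t), PV):
  t = 0.5000: CF_t = 31.500000, DF = 0.966184, PV = 30.434783
  t = 1.0000: CF_t = 31.500000, DF = 0.933511, PV = 29.405587
  t = 1.5000: CF_t = 31.500000, DF = 0.901943, PV = 28.411195
  t = 2.0000: CF_t = 31.500000, DF = 0.871442, PV = 27.450430
  t = 2.5000: CF_t = 31.500000, DF = 0.841973, PV = 26.522155
  t = 3.0000: CF_t = 31.500000, DF = 0.813501, PV = 25.625270
  t = 3.5000: CF_t = 31.500000, DF = 0.785991, PV = 24.758715
  t = 4.0000: CF_t = 31.500000, DF = 0.759412, PV = 23.921464
  t = 4.5000: CF_t = 31.500000, DF = 0.733731, PV = 23.112526
  t = 5.0000: CF_t = 31.500000, DF = 0.708919, PV = 22.330943
  t = 5.5000: CF_t = 31.500000, DF = 0.684946, PV = 21.575790
  t = 6.0000: CF_t = 31.500000, DF = 0.661783, PV = 20.846174
  t = 6.5000: CF_t = 31.500000, DF = 0.639404, PV = 20.141231
  t = 7.0000: CF_t = 31.500000, DF = 0.617782, PV = 19.460126
  t = 7.5000: CF_t = 31.500000, DF = 0.596891, PV = 18.802054
  t = 8.0000: CF_t = 31.500000, DF = 0.576706, PV = 18.166236
  t = 8.5000: CF_t = 31.500000, DF = 0.557204, PV = 17.551919
  t = 9.0000: CF_t = 31.500000, DF = 0.538361, PV = 16.958376
  t = 9.5000: CF_t = 31.500000, DF = 0.520156, PV = 16.384904
  t = 10.0000: CF_t = 1031.500000, DF = 0.502566, PV = 518.396710
Price P = sum_t PV_t = 950.256588
Convexity numerator sum_t t*(t + 1/m) * CF_t / (1+y/m)^(m*t + 2):
  t = 0.5000: term = 14.205598
  t = 1.0000: term = 41.175645
  t = 1.5000: term = 79.566464
  t = 2.0000: term = 128.126351
  t = 2.5000: term = 185.690364
  t = 3.0000: term = 251.175372
  t = 3.5000: term = 323.575359
  t = 4.0000: term = 401.956967
  t = 4.5000: term = 485.455275
  t = 5.0000: term = 573.269782
  t = 5.5000: term = 664.660617
  t = 6.0000: term = 758.944929
  t = 6.5000: term = 855.493479
  t = 7.0000: term = 953.727401
  t = 7.5000: term = 1053.115143
  t = 8.0000: term = 1153.169561
  t = 8.5000: term = 1253.445175
  t = 9.0000: term = 1353.535568
  t = 9.5000: term = 1453.070927
  t = 10.0000: term = 50812.531941
Convexity = (1/P) * sum = 62795.891920 / 950.256588 = 66.083090


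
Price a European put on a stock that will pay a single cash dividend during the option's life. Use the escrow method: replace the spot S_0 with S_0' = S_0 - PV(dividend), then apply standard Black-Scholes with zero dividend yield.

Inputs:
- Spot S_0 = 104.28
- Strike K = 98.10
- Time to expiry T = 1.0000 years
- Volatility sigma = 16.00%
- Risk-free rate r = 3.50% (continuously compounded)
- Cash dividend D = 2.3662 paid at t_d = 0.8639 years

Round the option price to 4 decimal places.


Answer: Price = 3.2965

Derivation:
PV(D) = D * exp(-r * t_d) = 2.3662 * 0.97021605 = 2.29572522
S_0' = S_0 - PV(D) = 104.2800 - 2.29572522 = 101.98427478
d1 = (ln(S_0'/K) + (r + sigma^2/2)*T) / (sigma*sqrt(T)) = 0.54144541
d2 = d1 - sigma*sqrt(T) = 0.38144541
exp(-rT) = 0.96560542
N(-d1) = 0.29410031; N(-d2) = 0.35143638
P = K * exp(-rT) * N(-d2) - S_0' * N(-d1) = 98.1000 * 0.96560542 * 0.35143638 - 101.98427478 * 0.29410031 = 3.2965


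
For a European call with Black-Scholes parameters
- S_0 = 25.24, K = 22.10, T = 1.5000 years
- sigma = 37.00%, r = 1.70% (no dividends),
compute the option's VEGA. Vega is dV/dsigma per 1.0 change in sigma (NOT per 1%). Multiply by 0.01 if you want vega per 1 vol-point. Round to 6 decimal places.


d1 = 0.5760216309; d2 = 0.1228660285
phi(d1) = 0.3379561949; exp(-qT) = 1.0000000000; exp(-rT) = 0.9748223790
Vega = S * exp(-qT) * phi(d1) * sqrt(T) = 25.2400 * 1.0000000000 * 0.3379561949 * 1.2247448714 = 10.447091

Answer: Vega = 10.447091
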